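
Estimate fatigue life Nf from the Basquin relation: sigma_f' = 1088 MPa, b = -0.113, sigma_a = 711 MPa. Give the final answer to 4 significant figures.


sigma_a = sigma_f' * (2*Nf)^b
2*Nf = (sigma_a / sigma_f')^(1/b)
2*Nf = (711 / 1088)^(1/-0.113)
2*Nf = 43.1557
Nf = 21.58 cycles


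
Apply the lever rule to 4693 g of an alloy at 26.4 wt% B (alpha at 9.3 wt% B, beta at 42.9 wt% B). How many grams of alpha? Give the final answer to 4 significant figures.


f_alpha = (C_beta - C0) / (C_beta - C_alpha)
f_alpha = (42.9 - 26.4) / (42.9 - 9.3) = 0.491071
m_alpha = f_alpha * m_total = 0.491071 * 4693 = 2305 g


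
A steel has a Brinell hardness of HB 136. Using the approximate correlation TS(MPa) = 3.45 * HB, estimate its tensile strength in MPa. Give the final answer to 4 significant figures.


TS (MPa) = 3.45 * HB
TS = 3.45 * 136
TS = 469.2 MPa


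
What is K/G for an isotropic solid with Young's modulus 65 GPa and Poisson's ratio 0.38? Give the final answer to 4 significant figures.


G = E / (2*(1+nu))
G = 65 / (2*(1+0.38)) = 23.5507 GPa
K = E / (3*(1-2*nu))
K = 65 / (3*(1-2*0.38)) = 90.2778 GPa
K/G = 90.2778 / 23.5507 = 3.833


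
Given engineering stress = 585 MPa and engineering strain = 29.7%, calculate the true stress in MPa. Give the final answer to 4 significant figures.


sigma_true = sigma_eng * (1 + epsilon_eng)
sigma_true = 585 * (1 + 0.297)
sigma_true = 758.7 MPa


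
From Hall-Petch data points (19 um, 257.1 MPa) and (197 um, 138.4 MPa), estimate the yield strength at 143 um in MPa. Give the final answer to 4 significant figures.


sigma_y = sigma0 + k / sqrt(d)
1/sqrt(d1) = 1/sqrt(1.9e-05) = 229.416;  1/sqrt(d2) = 71.247
k = (sigma1 - sigma2) / (1/sqrt(d1) - 1/sqrt(d2)) = (257.1 - 138.4) / (229.416 - 71.247) = 0.750465 MPa*m^0.5
sigma0 = sigma1 - k/sqrt(d1) = 257.1 - 0.750465*229.416 = 84.9316 MPa
sigma_y(d3) = 84.9316 + 0.750465 / sqrt(1.43e-04) = 147.7 MPa


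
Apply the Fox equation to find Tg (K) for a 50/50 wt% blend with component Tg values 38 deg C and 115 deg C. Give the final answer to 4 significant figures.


1/Tg = w1/Tg1 + w2/Tg2 (in Kelvin)
Tg1 = 311.15 K, Tg2 = 388.15 K
1/Tg = 0.5/311.15 + 0.5/388.15
Tg = 345.4 K


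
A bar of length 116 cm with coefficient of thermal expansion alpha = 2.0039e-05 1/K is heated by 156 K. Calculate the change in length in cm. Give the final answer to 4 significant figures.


dL = L0 * alpha * dT
dL = 116 * 2.0039e-05 * 156
dL = 0.3626 cm


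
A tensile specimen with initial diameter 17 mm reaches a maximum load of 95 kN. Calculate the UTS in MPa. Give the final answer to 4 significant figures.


A0 = pi*(d/2)^2 = pi*(17/2)^2 = 226.98 mm^2
UTS = F_max / A0 = 95*1000 / 226.98
UTS = 418.5 MPa


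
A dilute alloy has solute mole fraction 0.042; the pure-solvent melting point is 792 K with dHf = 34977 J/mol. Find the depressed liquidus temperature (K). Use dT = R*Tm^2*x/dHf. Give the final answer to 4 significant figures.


dT = R*Tm^2*x / dHf
dT = 8.314 * 792^2 * 0.042 / 34977
dT = 6.2622 K
T_new = 792 - 6.2622 = 785.7 K


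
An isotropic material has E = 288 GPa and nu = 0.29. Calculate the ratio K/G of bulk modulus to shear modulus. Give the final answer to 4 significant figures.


G = E / (2*(1+nu))
G = 288 / (2*(1+0.29)) = 111.628 GPa
K = E / (3*(1-2*nu))
K = 288 / (3*(1-2*0.29)) = 228.571 GPa
K/G = 228.571 / 111.628 = 2.048


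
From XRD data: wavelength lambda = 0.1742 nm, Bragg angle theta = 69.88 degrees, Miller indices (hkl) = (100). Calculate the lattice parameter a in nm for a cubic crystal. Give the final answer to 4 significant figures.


d = lambda / (2*sin(theta))
d = 0.1742 / (2*sin(69.88 deg))
d = 0.0927608 nm
a = d * sqrt(h^2+k^2+l^2) = 0.0927608 * sqrt(1)
a = 0.09276 nm


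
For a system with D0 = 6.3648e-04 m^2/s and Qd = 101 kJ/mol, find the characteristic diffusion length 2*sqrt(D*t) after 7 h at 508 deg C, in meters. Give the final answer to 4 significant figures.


Step 1: D = D0 * exp(-Qd/(R*T))
T = 781.15 K
D = 6.3648e-04 * exp(-101e3 / (8.314 * 781.15)) = 1.12146e-10 m^2/s
Step 2: L = 2*sqrt(D*t)
t = 7 h = 25200 s
L = 2*sqrt(1.12146e-10 * 25200) = 3.362e-03 m


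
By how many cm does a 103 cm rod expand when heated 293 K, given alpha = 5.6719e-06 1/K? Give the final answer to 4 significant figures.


dL = L0 * alpha * dT
dL = 103 * 5.6719e-06 * 293
dL = 0.1712 cm


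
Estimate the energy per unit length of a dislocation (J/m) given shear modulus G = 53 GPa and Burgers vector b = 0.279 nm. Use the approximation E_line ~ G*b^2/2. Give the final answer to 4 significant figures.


E = G*b^2/2
b = 0.279 nm = 2.79e-10 m
G = 53 GPa = 5.3e+10 Pa
E = 0.5 * 5.3e+10 * (2.79e-10)^2
E = 2.063e-09 J/m


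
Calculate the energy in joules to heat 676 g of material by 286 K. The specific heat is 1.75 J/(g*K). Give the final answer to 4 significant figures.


Q = m * cp * dT
Q = 676 * 1.75 * 286
Q = 338300 J


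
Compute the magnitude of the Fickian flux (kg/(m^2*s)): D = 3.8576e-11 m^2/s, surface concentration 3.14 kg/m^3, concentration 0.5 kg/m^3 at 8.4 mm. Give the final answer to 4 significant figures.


J = -D * (dC/dx) = D * (C1 - C2) / dx
J = 3.8576e-11 * (3.14 - 0.5) / 8.4e-03
J = 1.212e-08 kg/(m^2*s)


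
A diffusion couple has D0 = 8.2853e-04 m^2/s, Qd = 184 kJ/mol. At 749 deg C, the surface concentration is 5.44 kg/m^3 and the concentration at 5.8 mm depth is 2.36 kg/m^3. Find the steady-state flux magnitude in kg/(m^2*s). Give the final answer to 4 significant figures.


Step 1: D = D0 * exp(-Qd/(R*T))
T = 749 + 273.15 = 1022.15 K
D = 8.2853e-04 * exp(-184e3 / (8.314 * 1022.15)) = 3.27393e-13 m^2/s
Step 2: J = D * (C1 - C2) / dx
J = 3.27393e-13 * (5.44 - 2.36) / 5.8e-03
J = 1.739e-10 kg/(m^2*s)


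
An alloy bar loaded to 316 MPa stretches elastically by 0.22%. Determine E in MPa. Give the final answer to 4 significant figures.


E = sigma / epsilon
epsilon = 0.22% = 2.2e-03
E = 316 / 2.2e-03
E = 143600 MPa


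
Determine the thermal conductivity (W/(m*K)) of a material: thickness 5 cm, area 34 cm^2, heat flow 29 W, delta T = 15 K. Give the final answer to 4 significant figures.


k = Q*L / (A*dT)
L = 0.05 m, A = 3.4e-03 m^2
k = 29 * 0.05 / (3.4e-03 * 15)
k = 28.43 W/(m*K)


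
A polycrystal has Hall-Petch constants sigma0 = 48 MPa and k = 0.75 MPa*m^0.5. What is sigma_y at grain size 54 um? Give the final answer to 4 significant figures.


sigma_y = sigma0 + k / sqrt(d)
d = 54 um = 5.4e-05 m
sigma_y = 48 + 0.75 / sqrt(5.4e-05)
sigma_y = 150.1 MPa


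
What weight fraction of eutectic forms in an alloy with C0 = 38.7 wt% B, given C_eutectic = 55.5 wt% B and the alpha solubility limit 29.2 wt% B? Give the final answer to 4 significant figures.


f_primary = (C_e - C0) / (C_e - C_alpha_max)
f_primary = (55.5 - 38.7) / (55.5 - 29.2)
f_primary = 0.638783
f_eutectic = 1 - 0.638783 = 0.3612


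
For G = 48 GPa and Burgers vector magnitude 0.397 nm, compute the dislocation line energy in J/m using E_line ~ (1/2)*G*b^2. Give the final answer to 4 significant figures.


E = G*b^2/2
b = 0.397 nm = 3.97e-10 m
G = 48 GPa = 4.8e+10 Pa
E = 0.5 * 4.8e+10 * (3.97e-10)^2
E = 3.783e-09 J/m


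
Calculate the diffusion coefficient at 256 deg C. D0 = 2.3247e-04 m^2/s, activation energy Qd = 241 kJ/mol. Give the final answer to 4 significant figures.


D = D0 * exp(-Qd / (R*T))
T = 529.15 K
D = 2.3247e-04 * exp(-241e3 / (8.314 * 529.15))
D = 3.762e-28 m^2/s


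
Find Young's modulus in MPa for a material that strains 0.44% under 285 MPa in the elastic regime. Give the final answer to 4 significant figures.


E = sigma / epsilon
epsilon = 0.44% = 4.4e-03
E = 285 / 4.4e-03
E = 64770 MPa


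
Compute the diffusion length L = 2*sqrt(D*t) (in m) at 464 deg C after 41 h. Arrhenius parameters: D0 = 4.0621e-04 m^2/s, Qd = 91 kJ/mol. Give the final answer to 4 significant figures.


Step 1: D = D0 * exp(-Qd/(R*T))
T = 737.15 K
D = 4.0621e-04 * exp(-91e3 / (8.314 * 737.15)) = 1.44622e-10 m^2/s
Step 2: L = 2*sqrt(D*t)
t = 41 h = 147600 s
L = 2*sqrt(1.44622e-10 * 147600) = 9.24e-03 m


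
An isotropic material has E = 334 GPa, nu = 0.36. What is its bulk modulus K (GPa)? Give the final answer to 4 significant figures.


K = E / (3*(1-2*nu))
K = 334 / (3*(1-2*0.36))
K = 397.6 GPa


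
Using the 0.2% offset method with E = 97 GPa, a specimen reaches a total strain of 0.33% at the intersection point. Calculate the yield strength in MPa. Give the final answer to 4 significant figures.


Offset strain = 0.002
Elastic strain at yield = total_strain - offset = 3.3e-03 - 0.002 = 1.3e-03
sigma_y = E * elastic_strain = 97000 * 1.3e-03
sigma_y = 126.1 MPa


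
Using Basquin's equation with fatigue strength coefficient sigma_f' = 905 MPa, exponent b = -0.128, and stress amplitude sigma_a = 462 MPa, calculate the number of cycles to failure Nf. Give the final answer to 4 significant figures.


sigma_a = sigma_f' * (2*Nf)^b
2*Nf = (sigma_a / sigma_f')^(1/b)
2*Nf = (462 / 905)^(1/-0.128)
2*Nf = 191.118
Nf = 95.56 cycles


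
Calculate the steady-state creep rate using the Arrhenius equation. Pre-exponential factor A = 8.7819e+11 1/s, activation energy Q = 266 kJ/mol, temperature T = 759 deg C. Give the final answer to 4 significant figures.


rate = A * exp(-Q / (R*T))
T = 759 + 273.15 = 1032.15 K
rate = 8.7819e+11 * exp(-266e3 / (8.314 * 1032.15))
rate = 0.0303 1/s


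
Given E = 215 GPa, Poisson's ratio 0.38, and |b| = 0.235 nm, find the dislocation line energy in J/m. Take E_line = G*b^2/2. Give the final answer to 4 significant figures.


Step 1: G = E / (2*(1+nu))
G = 215 / (2*(1+0.38)) = 77.8986 GPa = 7.78986e+10 Pa
Step 2: E_line = G*b^2/2
b = 0.235 nm = 2.35e-10 m
E_line = 0.5 * 7.78986e+10 * (2.35e-10)^2 = 2.151e-09 J/m


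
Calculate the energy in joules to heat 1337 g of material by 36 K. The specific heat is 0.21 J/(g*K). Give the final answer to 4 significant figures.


Q = m * cp * dT
Q = 1337 * 0.21 * 36
Q = 10110 J


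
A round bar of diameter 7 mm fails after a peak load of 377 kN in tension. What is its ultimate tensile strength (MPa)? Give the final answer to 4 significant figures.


A0 = pi*(d/2)^2 = pi*(7/2)^2 = 38.4845 mm^2
UTS = F_max / A0 = 377*1000 / 38.4845
UTS = 9796 MPa


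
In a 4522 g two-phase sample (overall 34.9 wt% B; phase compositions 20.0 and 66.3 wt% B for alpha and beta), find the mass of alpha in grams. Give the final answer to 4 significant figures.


f_alpha = (C_beta - C0) / (C_beta - C_alpha)
f_alpha = (66.3 - 34.9) / (66.3 - 20.0) = 0.678186
m_alpha = f_alpha * m_total = 0.678186 * 4522 = 3067 g


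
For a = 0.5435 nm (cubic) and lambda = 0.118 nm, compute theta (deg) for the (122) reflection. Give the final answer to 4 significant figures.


d = a / sqrt(h^2+k^2+l^2)
d = 0.5435 / sqrt(9) = 0.181167 nm
lambda = 2*d*sin(theta)  =>  sin(theta) = lambda / (2*d)
sin(theta) = 0.118 / (2 * 0.181167) = 0.325667
theta = 19.01 deg


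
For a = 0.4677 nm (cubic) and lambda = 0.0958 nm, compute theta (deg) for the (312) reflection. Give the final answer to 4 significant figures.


d = a / sqrt(h^2+k^2+l^2)
d = 0.4677 / sqrt(14) = 0.124998 nm
lambda = 2*d*sin(theta)  =>  sin(theta) = lambda / (2*d)
sin(theta) = 0.0958 / (2 * 0.124998) = 0.383206
theta = 22.53 deg


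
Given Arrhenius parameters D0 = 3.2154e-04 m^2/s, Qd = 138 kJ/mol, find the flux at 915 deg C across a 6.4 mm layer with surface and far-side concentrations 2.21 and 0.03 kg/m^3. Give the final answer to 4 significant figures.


Step 1: D = D0 * exp(-Qd/(R*T))
T = 915 + 273.15 = 1188.15 K
D = 3.2154e-04 * exp(-138e3 / (8.314 * 1188.15)) = 2.755e-10 m^2/s
Step 2: J = D * (C1 - C2) / dx
J = 2.755e-10 * (2.21 - 0.03) / 6.4e-03
J = 9.384e-08 kg/(m^2*s)


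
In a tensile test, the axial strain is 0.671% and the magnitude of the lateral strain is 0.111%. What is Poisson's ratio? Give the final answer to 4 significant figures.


nu = -epsilon_lat / epsilon_axial
Lateral strain is contraction (negative), so using magnitudes:
nu = 0.111 / 0.671
nu = 0.1654


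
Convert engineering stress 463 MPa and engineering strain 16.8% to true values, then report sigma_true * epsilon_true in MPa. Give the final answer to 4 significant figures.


sigma_true = sigma_eng * (1 + epsilon_eng)
sigma_true = 463 * (1 + 0.168) = 540.784 MPa
epsilon_true = ln(1 + epsilon_eng)
epsilon_true = ln(1 + 0.168) = 0.155293
sigma_true * epsilon_true = 540.784 * 0.155293 = 83.98 MPa


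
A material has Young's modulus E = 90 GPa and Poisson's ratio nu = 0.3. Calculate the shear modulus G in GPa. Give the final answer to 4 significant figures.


G = E / (2*(1+nu))
G = 90 / (2*(1+0.3))
G = 34.62 GPa


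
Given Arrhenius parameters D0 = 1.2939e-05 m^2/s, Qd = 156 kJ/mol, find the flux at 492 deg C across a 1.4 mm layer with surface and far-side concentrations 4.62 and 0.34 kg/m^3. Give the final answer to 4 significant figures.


Step 1: D = D0 * exp(-Qd/(R*T))
T = 492 + 273.15 = 765.15 K
D = 1.2939e-05 * exp(-156e3 / (8.314 * 765.15)) = 2.89624e-16 m^2/s
Step 2: J = D * (C1 - C2) / dx
J = 2.89624e-16 * (4.62 - 0.34) / 1.4e-03
J = 8.854e-13 kg/(m^2*s)


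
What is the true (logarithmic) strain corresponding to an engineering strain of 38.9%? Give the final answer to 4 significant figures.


epsilon_true = ln(1 + epsilon_eng)
epsilon_true = ln(1 + 0.389)
epsilon_true = 0.3286


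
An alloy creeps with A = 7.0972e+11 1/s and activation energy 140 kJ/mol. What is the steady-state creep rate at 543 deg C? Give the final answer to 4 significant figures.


rate = A * exp(-Q / (R*T))
T = 543 + 273.15 = 816.15 K
rate = 7.0972e+11 * exp(-140e3 / (8.314 * 816.15))
rate = 777.3 1/s


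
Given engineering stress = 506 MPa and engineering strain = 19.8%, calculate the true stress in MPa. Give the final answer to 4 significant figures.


sigma_true = sigma_eng * (1 + epsilon_eng)
sigma_true = 506 * (1 + 0.198)
sigma_true = 606.2 MPa


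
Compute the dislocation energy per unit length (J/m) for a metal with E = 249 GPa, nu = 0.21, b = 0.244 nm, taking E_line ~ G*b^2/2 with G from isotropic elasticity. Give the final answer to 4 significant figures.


Step 1: G = E / (2*(1+nu))
G = 249 / (2*(1+0.21)) = 102.893 GPa = 1.02893e+11 Pa
Step 2: E_line = G*b^2/2
b = 0.244 nm = 2.44e-10 m
E_line = 0.5 * 1.02893e+11 * (2.44e-10)^2 = 3.063e-09 J/m


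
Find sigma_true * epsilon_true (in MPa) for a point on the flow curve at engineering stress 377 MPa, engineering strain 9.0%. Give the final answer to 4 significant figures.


sigma_true = sigma_eng * (1 + epsilon_eng)
sigma_true = 377 * (1 + 0.09) = 410.93 MPa
epsilon_true = ln(1 + epsilon_eng)
epsilon_true = ln(1 + 0.09) = 0.0861777
sigma_true * epsilon_true = 410.93 * 0.0861777 = 35.41 MPa


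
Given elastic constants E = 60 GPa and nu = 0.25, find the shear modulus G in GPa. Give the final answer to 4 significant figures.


G = E / (2*(1+nu))
G = 60 / (2*(1+0.25))
G = 24 GPa


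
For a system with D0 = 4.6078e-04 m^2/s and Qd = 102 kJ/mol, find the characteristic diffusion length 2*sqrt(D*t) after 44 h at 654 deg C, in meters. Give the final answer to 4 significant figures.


Step 1: D = D0 * exp(-Qd/(R*T))
T = 927.15 K
D = 4.6078e-04 * exp(-102e3 / (8.314 * 927.15)) = 8.25496e-10 m^2/s
Step 2: L = 2*sqrt(D*t)
t = 44 h = 158400 s
L = 2*sqrt(8.25496e-10 * 158400) = 0.02287 m


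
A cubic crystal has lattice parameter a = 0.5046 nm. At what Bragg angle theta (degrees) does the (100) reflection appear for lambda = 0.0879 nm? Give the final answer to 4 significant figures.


d = a / sqrt(h^2+k^2+l^2)
d = 0.5046 / sqrt(1) = 0.5046 nm
lambda = 2*d*sin(theta)  =>  sin(theta) = lambda / (2*d)
sin(theta) = 0.0879 / (2 * 0.5046) = 0.0870987
theta = 4.997 deg


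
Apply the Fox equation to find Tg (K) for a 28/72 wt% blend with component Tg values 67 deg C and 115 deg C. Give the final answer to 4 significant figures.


1/Tg = w1/Tg1 + w2/Tg2 (in Kelvin)
Tg1 = 340.15 K, Tg2 = 388.15 K
1/Tg = 0.28/340.15 + 0.72/388.15
Tg = 373.4 K


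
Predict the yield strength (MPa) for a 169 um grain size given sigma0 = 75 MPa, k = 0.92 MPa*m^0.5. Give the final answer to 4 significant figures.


sigma_y = sigma0 + k / sqrt(d)
d = 169 um = 1.69e-04 m
sigma_y = 75 + 0.92 / sqrt(1.69e-04)
sigma_y = 145.8 MPa


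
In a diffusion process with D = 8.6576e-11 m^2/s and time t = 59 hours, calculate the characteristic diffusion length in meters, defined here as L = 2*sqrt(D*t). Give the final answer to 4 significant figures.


t = 59 hr = 212400 s
Diffusion length = 2*sqrt(D*t)
= 2*sqrt(8.6576e-11 * 212400)
= 8.576e-03 m


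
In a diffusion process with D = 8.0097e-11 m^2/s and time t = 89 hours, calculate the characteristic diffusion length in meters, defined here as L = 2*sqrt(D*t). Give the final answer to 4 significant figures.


t = 89 hr = 320400 s
Diffusion length = 2*sqrt(D*t)
= 2*sqrt(8.0097e-11 * 320400)
= 0.01013 m


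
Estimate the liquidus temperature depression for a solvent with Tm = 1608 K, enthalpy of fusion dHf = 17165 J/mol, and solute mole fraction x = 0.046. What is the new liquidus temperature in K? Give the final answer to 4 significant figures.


dT = R*Tm^2*x / dHf
dT = 8.314 * 1608^2 * 0.046 / 17165
dT = 57.6098 K
T_new = 1608 - 57.6098 = 1550 K


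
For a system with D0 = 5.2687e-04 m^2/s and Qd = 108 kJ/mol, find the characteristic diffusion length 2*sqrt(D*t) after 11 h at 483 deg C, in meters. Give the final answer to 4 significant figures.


Step 1: D = D0 * exp(-Qd/(R*T))
T = 756.15 K
D = 5.2687e-04 * exp(-108e3 / (8.314 * 756.15)) = 1.82315e-11 m^2/s
Step 2: L = 2*sqrt(D*t)
t = 11 h = 39600 s
L = 2*sqrt(1.82315e-11 * 39600) = 1.699e-03 m


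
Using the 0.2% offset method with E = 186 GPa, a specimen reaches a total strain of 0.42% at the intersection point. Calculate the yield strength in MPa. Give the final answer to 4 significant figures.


Offset strain = 0.002
Elastic strain at yield = total_strain - offset = 4.2e-03 - 0.002 = 2.2e-03
sigma_y = E * elastic_strain = 186000 * 2.2e-03
sigma_y = 409.2 MPa


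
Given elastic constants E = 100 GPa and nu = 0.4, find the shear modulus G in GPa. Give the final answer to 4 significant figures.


G = E / (2*(1+nu))
G = 100 / (2*(1+0.4))
G = 35.71 GPa


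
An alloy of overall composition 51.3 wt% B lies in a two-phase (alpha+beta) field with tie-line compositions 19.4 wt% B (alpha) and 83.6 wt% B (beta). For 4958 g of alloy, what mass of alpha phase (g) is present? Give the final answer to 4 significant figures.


f_alpha = (C_beta - C0) / (C_beta - C_alpha)
f_alpha = (83.6 - 51.3) / (83.6 - 19.4) = 0.503115
m_alpha = f_alpha * m_total = 0.503115 * 4958 = 2494 g


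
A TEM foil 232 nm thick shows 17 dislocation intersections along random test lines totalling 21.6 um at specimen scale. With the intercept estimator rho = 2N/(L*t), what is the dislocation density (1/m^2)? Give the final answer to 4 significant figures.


rho = 2N / (L * t)
L = 21.6 um = 2.16e-05 m, t = 232 nm = 2.32e-07 m
rho = 2 * 17 / (2.16e-05 * 2.32e-07)
rho = 6.785e+12 1/m^2


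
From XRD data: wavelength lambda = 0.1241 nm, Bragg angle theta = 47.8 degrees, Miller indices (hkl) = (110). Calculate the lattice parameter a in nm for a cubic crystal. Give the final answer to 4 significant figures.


d = lambda / (2*sin(theta))
d = 0.1241 / (2*sin(47.8 deg))
d = 0.0837603 nm
a = d * sqrt(h^2+k^2+l^2) = 0.0837603 * sqrt(2)
a = 0.1185 nm


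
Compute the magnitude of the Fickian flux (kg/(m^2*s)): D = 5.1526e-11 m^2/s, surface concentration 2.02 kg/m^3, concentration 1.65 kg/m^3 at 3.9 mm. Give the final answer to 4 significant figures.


J = -D * (dC/dx) = D * (C1 - C2) / dx
J = 5.1526e-11 * (2.02 - 1.65) / 3.9e-03
J = 4.888e-09 kg/(m^2*s)


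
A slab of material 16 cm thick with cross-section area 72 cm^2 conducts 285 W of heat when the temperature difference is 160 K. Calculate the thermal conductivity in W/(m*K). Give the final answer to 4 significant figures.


k = Q*L / (A*dT)
L = 0.16 m, A = 7.2e-03 m^2
k = 285 * 0.16 / (7.2e-03 * 160)
k = 39.58 W/(m*K)


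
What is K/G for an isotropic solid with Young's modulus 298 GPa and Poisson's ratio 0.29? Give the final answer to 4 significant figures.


G = E / (2*(1+nu))
G = 298 / (2*(1+0.29)) = 115.504 GPa
K = E / (3*(1-2*nu))
K = 298 / (3*(1-2*0.29)) = 236.508 GPa
K/G = 236.508 / 115.504 = 2.048


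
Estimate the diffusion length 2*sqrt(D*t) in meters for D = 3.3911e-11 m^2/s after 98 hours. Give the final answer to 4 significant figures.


t = 98 hr = 352800 s
Diffusion length = 2*sqrt(D*t)
= 2*sqrt(3.3911e-11 * 352800)
= 6.918e-03 m


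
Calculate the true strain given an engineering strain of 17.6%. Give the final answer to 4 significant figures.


epsilon_true = ln(1 + epsilon_eng)
epsilon_true = ln(1 + 0.176)
epsilon_true = 0.1621


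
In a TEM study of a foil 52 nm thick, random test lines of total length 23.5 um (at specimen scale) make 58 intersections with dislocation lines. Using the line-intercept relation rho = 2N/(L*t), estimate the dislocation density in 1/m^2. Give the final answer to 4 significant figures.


rho = 2N / (L * t)
L = 23.5 um = 2.35e-05 m, t = 52 nm = 5.2e-08 m
rho = 2 * 58 / (2.35e-05 * 5.2e-08)
rho = 9.493e+13 1/m^2


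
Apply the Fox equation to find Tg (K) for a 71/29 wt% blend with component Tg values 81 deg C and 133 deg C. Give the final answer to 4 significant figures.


1/Tg = w1/Tg1 + w2/Tg2 (in Kelvin)
Tg1 = 354.15 K, Tg2 = 406.15 K
1/Tg = 0.71/354.15 + 0.29/406.15
Tg = 367.8 K


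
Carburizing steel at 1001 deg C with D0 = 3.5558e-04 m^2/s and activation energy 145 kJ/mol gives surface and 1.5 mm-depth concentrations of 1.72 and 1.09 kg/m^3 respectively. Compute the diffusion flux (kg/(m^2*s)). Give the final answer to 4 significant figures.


Step 1: D = D0 * exp(-Qd/(R*T))
T = 1001 + 273.15 = 1274.15 K
D = 3.5558e-04 * exp(-145e3 / (8.314 * 1274.15)) = 4.03971e-10 m^2/s
Step 2: J = D * (C1 - C2) / dx
J = 4.03971e-10 * (1.72 - 1.09) / 1.5e-03
J = 1.697e-07 kg/(m^2*s)


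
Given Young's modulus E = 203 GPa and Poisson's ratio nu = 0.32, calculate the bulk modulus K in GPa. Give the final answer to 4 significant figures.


K = E / (3*(1-2*nu))
K = 203 / (3*(1-2*0.32))
K = 188 GPa


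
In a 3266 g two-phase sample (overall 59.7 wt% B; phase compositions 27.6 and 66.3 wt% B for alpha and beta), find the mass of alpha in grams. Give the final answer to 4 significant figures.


f_alpha = (C_beta - C0) / (C_beta - C_alpha)
f_alpha = (66.3 - 59.7) / (66.3 - 27.6) = 0.170543
m_alpha = f_alpha * m_total = 0.170543 * 3266 = 557 g


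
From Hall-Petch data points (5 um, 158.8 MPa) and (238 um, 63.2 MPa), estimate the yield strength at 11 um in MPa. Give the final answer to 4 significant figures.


sigma_y = sigma0 + k / sqrt(d)
1/sqrt(d1) = 1/sqrt(5e-06) = 447.214;  1/sqrt(d2) = 64.8204
k = (sigma1 - sigma2) / (1/sqrt(d1) - 1/sqrt(d2)) = (158.8 - 63.2) / (447.214 - 64.8204) = 0.250004 MPa*m^0.5
sigma0 = sigma1 - k/sqrt(d1) = 158.8 - 0.250004*447.214 = 46.9946 MPa
sigma_y(d3) = 46.9946 + 0.250004 / sqrt(1.1e-05) = 122.4 MPa


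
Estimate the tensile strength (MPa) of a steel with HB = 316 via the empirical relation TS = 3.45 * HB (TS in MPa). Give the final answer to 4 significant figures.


TS (MPa) = 3.45 * HB
TS = 3.45 * 316
TS = 1090 MPa


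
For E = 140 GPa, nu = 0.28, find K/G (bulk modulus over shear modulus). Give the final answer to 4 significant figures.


G = E / (2*(1+nu))
G = 140 / (2*(1+0.28)) = 54.6875 GPa
K = E / (3*(1-2*nu))
K = 140 / (3*(1-2*0.28)) = 106.061 GPa
K/G = 106.061 / 54.6875 = 1.939


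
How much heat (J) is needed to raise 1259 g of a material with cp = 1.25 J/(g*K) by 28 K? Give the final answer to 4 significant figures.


Q = m * cp * dT
Q = 1259 * 1.25 * 28
Q = 44070 J


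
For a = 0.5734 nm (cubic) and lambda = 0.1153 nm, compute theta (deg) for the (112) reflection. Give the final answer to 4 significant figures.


d = a / sqrt(h^2+k^2+l^2)
d = 0.5734 / sqrt(6) = 0.23409 nm
lambda = 2*d*sin(theta)  =>  sin(theta) = lambda / (2*d)
sin(theta) = 0.1153 / (2 * 0.23409) = 0.246273
theta = 14.26 deg


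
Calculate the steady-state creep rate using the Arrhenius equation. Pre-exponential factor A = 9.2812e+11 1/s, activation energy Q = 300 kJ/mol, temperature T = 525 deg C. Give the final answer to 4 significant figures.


rate = A * exp(-Q / (R*T))
T = 525 + 273.15 = 798.15 K
rate = 9.2812e+11 * exp(-300e3 / (8.314 * 798.15))
rate = 2.155e-08 1/s


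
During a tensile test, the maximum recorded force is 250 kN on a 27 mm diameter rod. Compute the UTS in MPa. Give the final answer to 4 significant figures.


A0 = pi*(d/2)^2 = pi*(27/2)^2 = 572.555 mm^2
UTS = F_max / A0 = 250*1000 / 572.555
UTS = 436.6 MPa


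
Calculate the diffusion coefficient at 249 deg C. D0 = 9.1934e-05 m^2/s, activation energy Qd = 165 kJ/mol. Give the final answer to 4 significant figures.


D = D0 * exp(-Qd / (R*T))
T = 522.15 K
D = 9.1934e-05 * exp(-165e3 / (8.314 * 522.15))
D = 2.862e-21 m^2/s


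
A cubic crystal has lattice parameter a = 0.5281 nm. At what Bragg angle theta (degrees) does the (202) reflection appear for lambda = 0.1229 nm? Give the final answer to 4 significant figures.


d = a / sqrt(h^2+k^2+l^2)
d = 0.5281 / sqrt(8) = 0.186712 nm
lambda = 2*d*sin(theta)  =>  sin(theta) = lambda / (2*d)
sin(theta) = 0.1229 / (2 * 0.186712) = 0.329117
theta = 19.22 deg


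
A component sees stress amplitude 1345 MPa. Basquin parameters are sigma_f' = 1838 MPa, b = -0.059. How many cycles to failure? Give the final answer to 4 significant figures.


sigma_a = sigma_f' * (2*Nf)^b
2*Nf = (sigma_a / sigma_f')^(1/b)
2*Nf = (1345 / 1838)^(1/-0.059)
2*Nf = 198.929
Nf = 99.46 cycles


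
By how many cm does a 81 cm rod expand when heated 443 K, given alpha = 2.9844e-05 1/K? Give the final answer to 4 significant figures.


dL = L0 * alpha * dT
dL = 81 * 2.9844e-05 * 443
dL = 1.071 cm


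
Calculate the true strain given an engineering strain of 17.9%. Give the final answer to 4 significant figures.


epsilon_true = ln(1 + epsilon_eng)
epsilon_true = ln(1 + 0.179)
epsilon_true = 0.1647


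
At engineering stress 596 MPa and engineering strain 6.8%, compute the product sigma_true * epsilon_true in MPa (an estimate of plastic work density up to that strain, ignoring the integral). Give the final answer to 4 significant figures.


sigma_true = sigma_eng * (1 + epsilon_eng)
sigma_true = 596 * (1 + 0.068) = 636.528 MPa
epsilon_true = ln(1 + epsilon_eng)
epsilon_true = ln(1 + 0.068) = 0.0657877
sigma_true * epsilon_true = 636.528 * 0.0657877 = 41.88 MPa


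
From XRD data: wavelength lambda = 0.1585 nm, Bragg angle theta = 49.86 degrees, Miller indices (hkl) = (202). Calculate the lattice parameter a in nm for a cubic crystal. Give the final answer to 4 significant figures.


d = lambda / (2*sin(theta))
d = 0.1585 / (2*sin(49.86 deg))
d = 0.103666 nm
a = d * sqrt(h^2+k^2+l^2) = 0.103666 * sqrt(8)
a = 0.2932 nm


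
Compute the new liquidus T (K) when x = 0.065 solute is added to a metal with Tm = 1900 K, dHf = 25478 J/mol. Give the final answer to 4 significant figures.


dT = R*Tm^2*x / dHf
dT = 8.314 * 1900^2 * 0.065 / 25478
dT = 76.5712 K
T_new = 1900 - 76.5712 = 1823 K


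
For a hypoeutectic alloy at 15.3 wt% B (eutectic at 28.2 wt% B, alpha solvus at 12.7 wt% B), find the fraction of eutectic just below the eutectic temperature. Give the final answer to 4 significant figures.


f_primary = (C_e - C0) / (C_e - C_alpha_max)
f_primary = (28.2 - 15.3) / (28.2 - 12.7)
f_primary = 0.832258
f_eutectic = 1 - 0.832258 = 0.1677


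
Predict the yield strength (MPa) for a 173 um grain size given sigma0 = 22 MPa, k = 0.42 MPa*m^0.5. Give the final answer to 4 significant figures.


sigma_y = sigma0 + k / sqrt(d)
d = 173 um = 1.73e-04 m
sigma_y = 22 + 0.42 / sqrt(1.73e-04)
sigma_y = 53.93 MPa


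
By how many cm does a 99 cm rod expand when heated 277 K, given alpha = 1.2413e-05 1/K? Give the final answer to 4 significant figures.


dL = L0 * alpha * dT
dL = 99 * 1.2413e-05 * 277
dL = 0.3404 cm


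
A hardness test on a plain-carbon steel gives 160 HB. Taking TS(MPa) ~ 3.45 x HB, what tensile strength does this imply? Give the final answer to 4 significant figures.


TS (MPa) = 3.45 * HB
TS = 3.45 * 160
TS = 552 MPa


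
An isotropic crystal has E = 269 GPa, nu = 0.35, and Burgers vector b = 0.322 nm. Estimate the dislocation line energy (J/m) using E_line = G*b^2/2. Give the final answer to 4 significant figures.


Step 1: G = E / (2*(1+nu))
G = 269 / (2*(1+0.35)) = 99.6296 GPa = 9.96296e+10 Pa
Step 2: E_line = G*b^2/2
b = 0.322 nm = 3.22e-10 m
E_line = 0.5 * 9.96296e+10 * (3.22e-10)^2 = 5.165e-09 J/m


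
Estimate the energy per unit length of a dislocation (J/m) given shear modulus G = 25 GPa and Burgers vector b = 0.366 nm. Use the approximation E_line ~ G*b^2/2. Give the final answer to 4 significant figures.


E = G*b^2/2
b = 0.366 nm = 3.66e-10 m
G = 25 GPa = 2.5e+10 Pa
E = 0.5 * 2.5e+10 * (3.66e-10)^2
E = 1.674e-09 J/m


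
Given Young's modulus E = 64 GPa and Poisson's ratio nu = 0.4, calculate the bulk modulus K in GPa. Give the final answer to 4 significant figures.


K = E / (3*(1-2*nu))
K = 64 / (3*(1-2*0.4))
K = 106.7 GPa


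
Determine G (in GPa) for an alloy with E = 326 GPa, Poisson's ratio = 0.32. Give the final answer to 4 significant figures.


G = E / (2*(1+nu))
G = 326 / (2*(1+0.32))
G = 123.5 GPa


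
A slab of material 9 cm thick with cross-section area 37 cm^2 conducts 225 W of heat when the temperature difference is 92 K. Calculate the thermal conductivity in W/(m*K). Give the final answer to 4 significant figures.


k = Q*L / (A*dT)
L = 0.09 m, A = 3.7e-03 m^2
k = 225 * 0.09 / (3.7e-03 * 92)
k = 59.49 W/(m*K)


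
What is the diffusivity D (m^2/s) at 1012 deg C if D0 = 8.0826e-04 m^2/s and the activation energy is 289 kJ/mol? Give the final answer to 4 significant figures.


D = D0 * exp(-Qd / (R*T))
T = 1285.15 K
D = 8.0826e-04 * exp(-289e3 / (8.314 * 1285.15))
D = 1.448e-15 m^2/s


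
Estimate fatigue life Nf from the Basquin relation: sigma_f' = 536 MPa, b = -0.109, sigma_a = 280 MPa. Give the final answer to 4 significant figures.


sigma_a = sigma_f' * (2*Nf)^b
2*Nf = (sigma_a / sigma_f')^(1/b)
2*Nf = (280 / 536)^(1/-0.109)
2*Nf = 386.561
Nf = 193.3 cycles


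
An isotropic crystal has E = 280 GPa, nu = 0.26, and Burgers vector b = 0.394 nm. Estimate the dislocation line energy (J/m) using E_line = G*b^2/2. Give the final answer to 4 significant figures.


Step 1: G = E / (2*(1+nu))
G = 280 / (2*(1+0.26)) = 111.111 GPa = 1.11111e+11 Pa
Step 2: E_line = G*b^2/2
b = 0.394 nm = 3.94e-10 m
E_line = 0.5 * 1.11111e+11 * (3.94e-10)^2 = 8.624e-09 J/m


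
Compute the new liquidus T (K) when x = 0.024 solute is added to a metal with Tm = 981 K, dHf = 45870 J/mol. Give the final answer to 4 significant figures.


dT = R*Tm^2*x / dHf
dT = 8.314 * 981^2 * 0.024 / 45870
dT = 4.1863 K
T_new = 981 - 4.1863 = 976.8 K


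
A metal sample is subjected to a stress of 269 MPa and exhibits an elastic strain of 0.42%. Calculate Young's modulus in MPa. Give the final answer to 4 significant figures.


E = sigma / epsilon
epsilon = 0.42% = 4.2e-03
E = 269 / 4.2e-03
E = 64050 MPa


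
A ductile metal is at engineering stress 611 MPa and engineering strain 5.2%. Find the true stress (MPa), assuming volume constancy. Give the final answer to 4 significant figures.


sigma_true = sigma_eng * (1 + epsilon_eng)
sigma_true = 611 * (1 + 0.052)
sigma_true = 642.8 MPa


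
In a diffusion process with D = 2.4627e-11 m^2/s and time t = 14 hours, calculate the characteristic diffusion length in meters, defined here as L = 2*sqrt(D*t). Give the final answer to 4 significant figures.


t = 14 hr = 50400 s
Diffusion length = 2*sqrt(D*t)
= 2*sqrt(2.4627e-11 * 50400)
= 2.228e-03 m


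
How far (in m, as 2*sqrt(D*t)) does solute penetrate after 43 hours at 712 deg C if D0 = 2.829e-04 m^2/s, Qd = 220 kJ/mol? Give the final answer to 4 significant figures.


Step 1: D = D0 * exp(-Qd/(R*T))
T = 985.15 K
D = 2.829e-04 * exp(-220e3 / (8.314 * 985.15)) = 6.1146e-16 m^2/s
Step 2: L = 2*sqrt(D*t)
t = 43 h = 154800 s
L = 2*sqrt(6.1146e-16 * 154800) = 1.946e-05 m


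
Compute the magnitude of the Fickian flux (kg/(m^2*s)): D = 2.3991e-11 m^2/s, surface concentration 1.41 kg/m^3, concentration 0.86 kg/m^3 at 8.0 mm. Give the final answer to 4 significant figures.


J = -D * (dC/dx) = D * (C1 - C2) / dx
J = 2.3991e-11 * (1.41 - 0.86) / 8e-03
J = 1.649e-09 kg/(m^2*s)


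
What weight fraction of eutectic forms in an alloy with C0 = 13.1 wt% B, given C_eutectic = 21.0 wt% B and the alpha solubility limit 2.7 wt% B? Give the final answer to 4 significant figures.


f_primary = (C_e - C0) / (C_e - C_alpha_max)
f_primary = (21.0 - 13.1) / (21.0 - 2.7)
f_primary = 0.431694
f_eutectic = 1 - 0.431694 = 0.5683


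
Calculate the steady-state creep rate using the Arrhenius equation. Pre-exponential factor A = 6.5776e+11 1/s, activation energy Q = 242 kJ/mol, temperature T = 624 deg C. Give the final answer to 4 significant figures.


rate = A * exp(-Q / (R*T))
T = 624 + 273.15 = 897.15 K
rate = 6.5776e+11 * exp(-242e3 / (8.314 * 897.15))
rate = 5.341e-03 1/s


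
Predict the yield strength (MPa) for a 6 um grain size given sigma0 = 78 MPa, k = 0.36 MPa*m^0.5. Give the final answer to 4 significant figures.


sigma_y = sigma0 + k / sqrt(d)
d = 6 um = 6e-06 m
sigma_y = 78 + 0.36 / sqrt(6e-06)
sigma_y = 225 MPa


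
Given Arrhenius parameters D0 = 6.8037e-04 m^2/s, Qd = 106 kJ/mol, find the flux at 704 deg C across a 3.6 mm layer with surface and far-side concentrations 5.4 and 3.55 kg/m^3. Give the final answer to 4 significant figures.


Step 1: D = D0 * exp(-Qd/(R*T))
T = 704 + 273.15 = 977.15 K
D = 6.8037e-04 * exp(-106e3 / (8.314 * 977.15)) = 1.4662e-09 m^2/s
Step 2: J = D * (C1 - C2) / dx
J = 1.4662e-09 * (5.4 - 3.55) / 3.6e-03
J = 7.535e-07 kg/(m^2*s)


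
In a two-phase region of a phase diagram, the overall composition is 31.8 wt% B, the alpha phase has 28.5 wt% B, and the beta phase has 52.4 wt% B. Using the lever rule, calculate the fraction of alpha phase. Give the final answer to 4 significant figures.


f_alpha = (C_beta - C0) / (C_beta - C_alpha)
f_alpha = (52.4 - 31.8) / (52.4 - 28.5)
f_alpha = 0.8619


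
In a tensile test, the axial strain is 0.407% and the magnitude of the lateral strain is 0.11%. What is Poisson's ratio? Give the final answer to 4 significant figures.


nu = -epsilon_lat / epsilon_axial
Lateral strain is contraction (negative), so using magnitudes:
nu = 0.11 / 0.407
nu = 0.2703


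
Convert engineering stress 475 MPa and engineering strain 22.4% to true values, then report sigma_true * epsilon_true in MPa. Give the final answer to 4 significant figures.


sigma_true = sigma_eng * (1 + epsilon_eng)
sigma_true = 475 * (1 + 0.224) = 581.4 MPa
epsilon_true = ln(1 + epsilon_eng)
epsilon_true = ln(1 + 0.224) = 0.202124
sigma_true * epsilon_true = 581.4 * 0.202124 = 117.5 MPa


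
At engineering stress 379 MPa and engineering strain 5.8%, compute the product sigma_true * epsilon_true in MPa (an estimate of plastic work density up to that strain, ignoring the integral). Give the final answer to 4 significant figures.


sigma_true = sigma_eng * (1 + epsilon_eng)
sigma_true = 379 * (1 + 0.058) = 400.982 MPa
epsilon_true = ln(1 + epsilon_eng)
epsilon_true = ln(1 + 0.058) = 0.0563803
sigma_true * epsilon_true = 400.982 * 0.0563803 = 22.61 MPa


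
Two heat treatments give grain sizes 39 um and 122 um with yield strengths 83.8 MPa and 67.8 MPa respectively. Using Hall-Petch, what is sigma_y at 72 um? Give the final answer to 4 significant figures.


sigma_y = sigma0 + k / sqrt(d)
1/sqrt(d1) = 1/sqrt(3.9e-05) = 160.128;  1/sqrt(d2) = 90.5357
k = (sigma1 - sigma2) / (1/sqrt(d1) - 1/sqrt(d2)) = (83.8 - 67.8) / (160.128 - 90.5357) = 0.22991 MPa*m^0.5
sigma0 = sigma1 - k/sqrt(d1) = 83.8 - 0.22991*160.128 = 46.9849 MPa
sigma_y(d3) = 46.9849 + 0.22991 / sqrt(7.2e-05) = 74.08 MPa


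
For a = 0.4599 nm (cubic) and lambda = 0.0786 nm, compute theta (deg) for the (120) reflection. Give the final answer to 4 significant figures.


d = a / sqrt(h^2+k^2+l^2)
d = 0.4599 / sqrt(5) = 0.205674 nm
lambda = 2*d*sin(theta)  =>  sin(theta) = lambda / (2*d)
sin(theta) = 0.0786 / (2 * 0.205674) = 0.19108
theta = 11.02 deg


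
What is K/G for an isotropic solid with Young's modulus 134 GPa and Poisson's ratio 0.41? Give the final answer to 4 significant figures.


G = E / (2*(1+nu))
G = 134 / (2*(1+0.41)) = 47.5177 GPa
K = E / (3*(1-2*nu))
K = 134 / (3*(1-2*0.41)) = 248.148 GPa
K/G = 248.148 / 47.5177 = 5.222


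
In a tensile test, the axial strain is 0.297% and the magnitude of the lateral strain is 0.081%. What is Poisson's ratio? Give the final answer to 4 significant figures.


nu = -epsilon_lat / epsilon_axial
Lateral strain is contraction (negative), so using magnitudes:
nu = 0.081 / 0.297
nu = 0.2727


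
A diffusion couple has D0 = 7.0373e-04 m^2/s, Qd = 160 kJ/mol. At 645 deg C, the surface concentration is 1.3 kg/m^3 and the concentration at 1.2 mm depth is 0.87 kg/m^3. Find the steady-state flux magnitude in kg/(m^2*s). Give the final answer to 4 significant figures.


Step 1: D = D0 * exp(-Qd/(R*T))
T = 645 + 273.15 = 918.15 K
D = 7.0373e-04 * exp(-160e3 / (8.314 * 918.15)) = 5.55249e-13 m^2/s
Step 2: J = D * (C1 - C2) / dx
J = 5.55249e-13 * (1.3 - 0.87) / 1.2e-03
J = 1.99e-10 kg/(m^2*s)


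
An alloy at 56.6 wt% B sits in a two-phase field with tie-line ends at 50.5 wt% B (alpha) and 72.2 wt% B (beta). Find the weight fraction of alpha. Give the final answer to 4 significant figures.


f_alpha = (C_beta - C0) / (C_beta - C_alpha)
f_alpha = (72.2 - 56.6) / (72.2 - 50.5)
f_alpha = 0.7189


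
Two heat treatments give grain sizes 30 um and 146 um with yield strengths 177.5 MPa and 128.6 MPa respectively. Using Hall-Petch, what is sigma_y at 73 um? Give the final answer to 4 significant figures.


sigma_y = sigma0 + k / sqrt(d)
1/sqrt(d1) = 1/sqrt(3e-05) = 182.574;  1/sqrt(d2) = 82.7606
k = (sigma1 - sigma2) / (1/sqrt(d1) - 1/sqrt(d2)) = (177.5 - 128.6) / (182.574 - 82.7606) = 0.489913 MPa*m^0.5
sigma0 = sigma1 - k/sqrt(d1) = 177.5 - 0.489913*182.574 = 88.0545 MPa
sigma_y(d3) = 88.0545 + 0.489913 / sqrt(7.3e-05) = 145.4 MPa


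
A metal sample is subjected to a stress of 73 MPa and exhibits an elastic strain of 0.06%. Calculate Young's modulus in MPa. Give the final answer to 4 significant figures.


E = sigma / epsilon
epsilon = 0.06% = 6e-04
E = 73 / 6e-04
E = 121700 MPa


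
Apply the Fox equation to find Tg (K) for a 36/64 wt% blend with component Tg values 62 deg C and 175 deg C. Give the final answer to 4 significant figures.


1/Tg = w1/Tg1 + w2/Tg2 (in Kelvin)
Tg1 = 335.15 K, Tg2 = 448.15 K
1/Tg = 0.36/335.15 + 0.64/448.15
Tg = 399.6 K


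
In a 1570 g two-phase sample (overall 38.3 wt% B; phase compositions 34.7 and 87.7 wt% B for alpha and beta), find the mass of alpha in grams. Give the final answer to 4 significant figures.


f_alpha = (C_beta - C0) / (C_beta - C_alpha)
f_alpha = (87.7 - 38.3) / (87.7 - 34.7) = 0.932075
m_alpha = f_alpha * m_total = 0.932075 * 1570 = 1463 g


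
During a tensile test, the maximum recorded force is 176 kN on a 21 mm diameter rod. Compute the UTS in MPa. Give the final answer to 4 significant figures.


A0 = pi*(d/2)^2 = pi*(21/2)^2 = 346.361 mm^2
UTS = F_max / A0 = 176*1000 / 346.361
UTS = 508.1 MPa


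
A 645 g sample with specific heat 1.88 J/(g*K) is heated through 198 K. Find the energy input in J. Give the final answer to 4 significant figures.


Q = m * cp * dT
Q = 645 * 1.88 * 198
Q = 240100 J
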